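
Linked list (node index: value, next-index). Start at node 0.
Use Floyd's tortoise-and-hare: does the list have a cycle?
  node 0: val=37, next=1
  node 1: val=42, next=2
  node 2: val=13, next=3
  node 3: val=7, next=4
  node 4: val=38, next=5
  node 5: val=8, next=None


Floyd's tortoise (slow, +1) and hare (fast, +2):
  init: slow=0, fast=0
  step 1: slow=1, fast=2
  step 2: slow=2, fast=4
  step 3: fast 4->5->None, no cycle

Cycle: no


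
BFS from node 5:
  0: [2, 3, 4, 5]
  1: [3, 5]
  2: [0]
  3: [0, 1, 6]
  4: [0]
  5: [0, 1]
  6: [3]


Visit 5, enqueue [0, 1]
Visit 0, enqueue [2, 3, 4]
Visit 1, enqueue []
Visit 2, enqueue []
Visit 3, enqueue [6]
Visit 4, enqueue []
Visit 6, enqueue []

BFS order: [5, 0, 1, 2, 3, 4, 6]


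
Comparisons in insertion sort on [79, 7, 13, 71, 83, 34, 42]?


Algorithm: insertion sort
Input: [79, 7, 13, 71, 83, 34, 42]
Sorted: [7, 13, 34, 42, 71, 79, 83]

14


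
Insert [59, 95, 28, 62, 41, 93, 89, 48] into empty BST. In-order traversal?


Insert 59: root
Insert 95: R from 59
Insert 28: L from 59
Insert 62: R from 59 -> L from 95
Insert 41: L from 59 -> R from 28
Insert 93: R from 59 -> L from 95 -> R from 62
Insert 89: R from 59 -> L from 95 -> R from 62 -> L from 93
Insert 48: L from 59 -> R from 28 -> R from 41

In-order: [28, 41, 48, 59, 62, 89, 93, 95]


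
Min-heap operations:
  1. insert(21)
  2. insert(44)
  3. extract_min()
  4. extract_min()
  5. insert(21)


insert(21) -> [21]
insert(44) -> [21, 44]
extract_min()->21, [44]
extract_min()->44, []
insert(21) -> [21]

Final heap: [21]


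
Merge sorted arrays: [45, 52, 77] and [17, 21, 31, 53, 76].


Take 17 from B
Take 21 from B
Take 31 from B
Take 45 from A
Take 52 from A
Take 53 from B
Take 76 from B

Merged: [17, 21, 31, 45, 52, 53, 76, 77]


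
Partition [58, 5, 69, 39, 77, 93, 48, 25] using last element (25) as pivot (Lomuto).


Pivot: 25
  5 <= 25: swap -> [5, 58, 69, 39, 77, 93, 48, 25]
Place pivot at 1: [5, 25, 69, 39, 77, 93, 48, 58]

Partitioned: [5, 25, 69, 39, 77, 93, 48, 58]


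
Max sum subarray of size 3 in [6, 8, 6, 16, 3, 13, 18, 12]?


[0:3]: 20
[1:4]: 30
[2:5]: 25
[3:6]: 32
[4:7]: 34
[5:8]: 43

Max: 43 at [5:8]


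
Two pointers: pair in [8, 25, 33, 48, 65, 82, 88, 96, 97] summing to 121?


lo=0(8)+hi=8(97)=105
lo=1(25)+hi=8(97)=122
lo=1(25)+hi=7(96)=121

Yes: 25+96=121


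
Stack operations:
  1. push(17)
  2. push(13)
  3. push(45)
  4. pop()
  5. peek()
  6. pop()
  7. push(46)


push(17) -> [17]
push(13) -> [17, 13]
push(45) -> [17, 13, 45]
pop()->45, [17, 13]
peek()->13
pop()->13, [17]
push(46) -> [17, 46]

Final stack: [17, 46]


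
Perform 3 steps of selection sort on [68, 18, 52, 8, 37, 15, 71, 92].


Initial: [68, 18, 52, 8, 37, 15, 71, 92]
Step 1: min=8 at 3
  Swap: [8, 18, 52, 68, 37, 15, 71, 92]
Step 2: min=15 at 5
  Swap: [8, 15, 52, 68, 37, 18, 71, 92]
Step 3: min=18 at 5
  Swap: [8, 15, 18, 68, 37, 52, 71, 92]

After 3 steps: [8, 15, 18, 68, 37, 52, 71, 92]


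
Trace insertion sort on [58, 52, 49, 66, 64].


Initial: [58, 52, 49, 66, 64]
Insert 52: [52, 58, 49, 66, 64]
Insert 49: [49, 52, 58, 66, 64]
Insert 66: [49, 52, 58, 66, 64]
Insert 64: [49, 52, 58, 64, 66]

Sorted: [49, 52, 58, 64, 66]


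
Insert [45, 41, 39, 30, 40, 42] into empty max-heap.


Insert 45: [45]
Insert 41: [45, 41]
Insert 39: [45, 41, 39]
Insert 30: [45, 41, 39, 30]
Insert 40: [45, 41, 39, 30, 40]
Insert 42: [45, 41, 42, 30, 40, 39]

Final heap: [45, 41, 42, 30, 40, 39]


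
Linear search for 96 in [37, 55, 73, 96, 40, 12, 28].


i=0: 37!=96
i=1: 55!=96
i=2: 73!=96
i=3: 96==96 found!

Found at 3, 4 comps


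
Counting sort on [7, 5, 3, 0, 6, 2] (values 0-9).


Input: [7, 5, 3, 0, 6, 2]
Counts: [1, 0, 1, 1, 0, 1, 1, 1, 0, 0]

Sorted: [0, 2, 3, 5, 6, 7]


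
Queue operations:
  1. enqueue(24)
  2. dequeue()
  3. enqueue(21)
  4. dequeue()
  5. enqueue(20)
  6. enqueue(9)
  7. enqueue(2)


enqueue(24) -> [24]
dequeue()->24, []
enqueue(21) -> [21]
dequeue()->21, []
enqueue(20) -> [20]
enqueue(9) -> [20, 9]
enqueue(2) -> [20, 9, 2]

Final queue: [20, 9, 2]


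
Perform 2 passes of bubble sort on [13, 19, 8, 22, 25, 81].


Initial: [13, 19, 8, 22, 25, 81]
Pass 1: [13, 8, 19, 22, 25, 81] (1 swaps)
Pass 2: [8, 13, 19, 22, 25, 81] (1 swaps)

After 2 passes: [8, 13, 19, 22, 25, 81]


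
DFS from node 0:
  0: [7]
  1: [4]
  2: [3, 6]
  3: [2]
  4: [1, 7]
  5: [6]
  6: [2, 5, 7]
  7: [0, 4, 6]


Visit 0, push [7]
Visit 7, push [6, 4]
Visit 4, push [1]
Visit 1, push []
Visit 6, push [5, 2]
Visit 2, push [3]
Visit 3, push []
Visit 5, push []

DFS order: [0, 7, 4, 1, 6, 2, 3, 5]


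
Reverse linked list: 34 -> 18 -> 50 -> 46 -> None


Step 1: curr=34, set curr.next=prev(None) | reversed so far: 34
Step 2: curr=18, set curr.next=prev(34) | reversed so far: 18 -> 34
Step 3: curr=50, set curr.next=prev(18) | reversed so far: 50 -> 18 -> 34
Step 4: curr=46, set curr.next=prev(50) | reversed so far: 46 -> 50 -> 18 -> 34

46 -> 50 -> 18 -> 34 -> None


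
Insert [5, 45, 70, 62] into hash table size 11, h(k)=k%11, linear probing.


Insert 5: h=5 -> slot 5
Insert 45: h=1 -> slot 1
Insert 70: h=4 -> slot 4
Insert 62: h=7 -> slot 7

Table: [None, 45, None, None, 70, 5, None, 62, None, None, None]


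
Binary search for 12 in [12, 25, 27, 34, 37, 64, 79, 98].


Step 1: lo=0, hi=7, mid=3, val=34
Step 2: lo=0, hi=2, mid=1, val=25
Step 3: lo=0, hi=0, mid=0, val=12

Found at index 0


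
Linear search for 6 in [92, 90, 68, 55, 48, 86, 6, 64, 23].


i=0: 92!=6
i=1: 90!=6
i=2: 68!=6
i=3: 55!=6
i=4: 48!=6
i=5: 86!=6
i=6: 6==6 found!

Found at 6, 7 comps


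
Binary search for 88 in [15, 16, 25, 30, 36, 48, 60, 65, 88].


Step 1: lo=0, hi=8, mid=4, val=36
Step 2: lo=5, hi=8, mid=6, val=60
Step 3: lo=7, hi=8, mid=7, val=65
Step 4: lo=8, hi=8, mid=8, val=88

Found at index 8


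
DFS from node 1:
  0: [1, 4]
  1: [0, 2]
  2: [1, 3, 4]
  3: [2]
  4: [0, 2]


Visit 1, push [2, 0]
Visit 0, push [4]
Visit 4, push [2]
Visit 2, push [3]
Visit 3, push []

DFS order: [1, 0, 4, 2, 3]


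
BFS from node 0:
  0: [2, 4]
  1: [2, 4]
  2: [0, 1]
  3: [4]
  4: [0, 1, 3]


Visit 0, enqueue [2, 4]
Visit 2, enqueue [1]
Visit 4, enqueue [3]
Visit 1, enqueue []
Visit 3, enqueue []

BFS order: [0, 2, 4, 1, 3]


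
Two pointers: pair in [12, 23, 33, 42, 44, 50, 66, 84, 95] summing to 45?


lo=0(12)+hi=8(95)=107
lo=0(12)+hi=7(84)=96
lo=0(12)+hi=6(66)=78
lo=0(12)+hi=5(50)=62
lo=0(12)+hi=4(44)=56
lo=0(12)+hi=3(42)=54
lo=0(12)+hi=2(33)=45

Yes: 12+33=45


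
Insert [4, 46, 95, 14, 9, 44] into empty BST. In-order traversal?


Insert 4: root
Insert 46: R from 4
Insert 95: R from 4 -> R from 46
Insert 14: R from 4 -> L from 46
Insert 9: R from 4 -> L from 46 -> L from 14
Insert 44: R from 4 -> L from 46 -> R from 14

In-order: [4, 9, 14, 44, 46, 95]


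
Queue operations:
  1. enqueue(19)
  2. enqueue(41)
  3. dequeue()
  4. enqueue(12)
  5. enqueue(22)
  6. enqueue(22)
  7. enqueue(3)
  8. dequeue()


enqueue(19) -> [19]
enqueue(41) -> [19, 41]
dequeue()->19, [41]
enqueue(12) -> [41, 12]
enqueue(22) -> [41, 12, 22]
enqueue(22) -> [41, 12, 22, 22]
enqueue(3) -> [41, 12, 22, 22, 3]
dequeue()->41, [12, 22, 22, 3]

Final queue: [12, 22, 22, 3]


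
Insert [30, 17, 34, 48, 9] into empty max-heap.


Insert 30: [30]
Insert 17: [30, 17]
Insert 34: [34, 17, 30]
Insert 48: [48, 34, 30, 17]
Insert 9: [48, 34, 30, 17, 9]

Final heap: [48, 34, 30, 17, 9]


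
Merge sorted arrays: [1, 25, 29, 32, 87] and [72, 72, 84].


Take 1 from A
Take 25 from A
Take 29 from A
Take 32 from A
Take 72 from B
Take 72 from B
Take 84 from B

Merged: [1, 25, 29, 32, 72, 72, 84, 87]


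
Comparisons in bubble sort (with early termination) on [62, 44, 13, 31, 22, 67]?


Algorithm: bubble sort (with early termination)
Input: [62, 44, 13, 31, 22, 67]
Sorted: [13, 22, 31, 44, 62, 67]

14


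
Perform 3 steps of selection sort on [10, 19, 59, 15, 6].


Initial: [10, 19, 59, 15, 6]
Step 1: min=6 at 4
  Swap: [6, 19, 59, 15, 10]
Step 2: min=10 at 4
  Swap: [6, 10, 59, 15, 19]
Step 3: min=15 at 3
  Swap: [6, 10, 15, 59, 19]

After 3 steps: [6, 10, 15, 59, 19]


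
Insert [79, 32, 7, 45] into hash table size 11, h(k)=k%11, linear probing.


Insert 79: h=2 -> slot 2
Insert 32: h=10 -> slot 10
Insert 7: h=7 -> slot 7
Insert 45: h=1 -> slot 1

Table: [None, 45, 79, None, None, None, None, 7, None, None, 32]


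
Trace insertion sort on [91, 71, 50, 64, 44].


Initial: [91, 71, 50, 64, 44]
Insert 71: [71, 91, 50, 64, 44]
Insert 50: [50, 71, 91, 64, 44]
Insert 64: [50, 64, 71, 91, 44]
Insert 44: [44, 50, 64, 71, 91]

Sorted: [44, 50, 64, 71, 91]


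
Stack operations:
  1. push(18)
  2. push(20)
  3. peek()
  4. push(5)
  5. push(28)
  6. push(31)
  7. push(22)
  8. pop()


push(18) -> [18]
push(20) -> [18, 20]
peek()->20
push(5) -> [18, 20, 5]
push(28) -> [18, 20, 5, 28]
push(31) -> [18, 20, 5, 28, 31]
push(22) -> [18, 20, 5, 28, 31, 22]
pop()->22, [18, 20, 5, 28, 31]

Final stack: [18, 20, 5, 28, 31]


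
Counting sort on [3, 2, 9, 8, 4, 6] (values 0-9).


Input: [3, 2, 9, 8, 4, 6]
Counts: [0, 0, 1, 1, 1, 0, 1, 0, 1, 1]

Sorted: [2, 3, 4, 6, 8, 9]


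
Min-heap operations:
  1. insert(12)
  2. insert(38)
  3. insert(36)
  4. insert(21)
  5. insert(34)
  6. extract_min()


insert(12) -> [12]
insert(38) -> [12, 38]
insert(36) -> [12, 38, 36]
insert(21) -> [12, 21, 36, 38]
insert(34) -> [12, 21, 36, 38, 34]
extract_min()->12, [21, 34, 36, 38]

Final heap: [21, 34, 36, 38]


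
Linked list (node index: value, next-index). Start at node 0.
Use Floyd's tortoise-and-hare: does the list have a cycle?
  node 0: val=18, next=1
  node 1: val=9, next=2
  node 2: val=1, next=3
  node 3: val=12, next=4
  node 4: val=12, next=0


Floyd's tortoise (slow, +1) and hare (fast, +2):
  init: slow=0, fast=0
  step 1: slow=1, fast=2
  step 2: slow=2, fast=4
  step 3: slow=3, fast=1
  step 4: slow=4, fast=3
  step 5: slow=0, fast=0
  slow == fast at node 0: cycle detected

Cycle: yes


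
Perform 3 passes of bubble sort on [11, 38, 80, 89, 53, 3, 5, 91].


Initial: [11, 38, 80, 89, 53, 3, 5, 91]
Pass 1: [11, 38, 80, 53, 3, 5, 89, 91] (3 swaps)
Pass 2: [11, 38, 53, 3, 5, 80, 89, 91] (3 swaps)
Pass 3: [11, 38, 3, 5, 53, 80, 89, 91] (2 swaps)

After 3 passes: [11, 38, 3, 5, 53, 80, 89, 91]


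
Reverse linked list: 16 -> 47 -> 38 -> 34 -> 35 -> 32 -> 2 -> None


Step 1: curr=16, set curr.next=prev(None) | reversed so far: 16
Step 2: curr=47, set curr.next=prev(16) | reversed so far: 47 -> 16
Step 3: curr=38, set curr.next=prev(47) | reversed so far: 38 -> 47 -> 16
Step 4: curr=34, set curr.next=prev(38) | reversed so far: 34 -> 38 -> 47 -> 16
Step 5: curr=35, set curr.next=prev(34) | reversed so far: 35 -> 34 -> 38 -> 47 -> 16
Step 6: curr=32, set curr.next=prev(35) | reversed so far: 32 -> 35 -> 34 -> 38 -> 47 -> 16
Step 7: curr=2, set curr.next=prev(32) | reversed so far: 2 -> 32 -> 35 -> 34 -> 38 -> 47 -> 16

2 -> 32 -> 35 -> 34 -> 38 -> 47 -> 16 -> None


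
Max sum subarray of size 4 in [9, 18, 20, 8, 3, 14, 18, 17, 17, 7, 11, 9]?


[0:4]: 55
[1:5]: 49
[2:6]: 45
[3:7]: 43
[4:8]: 52
[5:9]: 66
[6:10]: 59
[7:11]: 52
[8:12]: 44

Max: 66 at [5:9]


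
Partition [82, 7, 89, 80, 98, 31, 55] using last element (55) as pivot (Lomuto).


Pivot: 55
  7 <= 55: swap -> [7, 82, 89, 80, 98, 31, 55]
  31 <= 55: swap -> [7, 31, 89, 80, 98, 82, 55]
Place pivot at 2: [7, 31, 55, 80, 98, 82, 89]

Partitioned: [7, 31, 55, 80, 98, 82, 89]


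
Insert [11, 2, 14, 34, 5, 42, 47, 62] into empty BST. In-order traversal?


Insert 11: root
Insert 2: L from 11
Insert 14: R from 11
Insert 34: R from 11 -> R from 14
Insert 5: L from 11 -> R from 2
Insert 42: R from 11 -> R from 14 -> R from 34
Insert 47: R from 11 -> R from 14 -> R from 34 -> R from 42
Insert 62: R from 11 -> R from 14 -> R from 34 -> R from 42 -> R from 47

In-order: [2, 5, 11, 14, 34, 42, 47, 62]


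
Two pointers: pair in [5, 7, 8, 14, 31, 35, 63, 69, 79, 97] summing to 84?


lo=0(5)+hi=9(97)=102
lo=0(5)+hi=8(79)=84

Yes: 5+79=84


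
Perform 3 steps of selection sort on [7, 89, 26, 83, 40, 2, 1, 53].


Initial: [7, 89, 26, 83, 40, 2, 1, 53]
Step 1: min=1 at 6
  Swap: [1, 89, 26, 83, 40, 2, 7, 53]
Step 2: min=2 at 5
  Swap: [1, 2, 26, 83, 40, 89, 7, 53]
Step 3: min=7 at 6
  Swap: [1, 2, 7, 83, 40, 89, 26, 53]

After 3 steps: [1, 2, 7, 83, 40, 89, 26, 53]


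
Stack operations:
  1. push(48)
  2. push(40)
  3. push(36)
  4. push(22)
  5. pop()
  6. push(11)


push(48) -> [48]
push(40) -> [48, 40]
push(36) -> [48, 40, 36]
push(22) -> [48, 40, 36, 22]
pop()->22, [48, 40, 36]
push(11) -> [48, 40, 36, 11]

Final stack: [48, 40, 36, 11]


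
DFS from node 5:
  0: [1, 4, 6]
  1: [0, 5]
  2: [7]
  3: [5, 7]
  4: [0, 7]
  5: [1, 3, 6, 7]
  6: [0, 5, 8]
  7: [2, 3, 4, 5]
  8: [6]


Visit 5, push [7, 6, 3, 1]
Visit 1, push [0]
Visit 0, push [6, 4]
Visit 4, push [7]
Visit 7, push [3, 2]
Visit 2, push []
Visit 3, push []
Visit 6, push [8]
Visit 8, push []

DFS order: [5, 1, 0, 4, 7, 2, 3, 6, 8]


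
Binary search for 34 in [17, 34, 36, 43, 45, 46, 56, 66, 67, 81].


Step 1: lo=0, hi=9, mid=4, val=45
Step 2: lo=0, hi=3, mid=1, val=34

Found at index 1


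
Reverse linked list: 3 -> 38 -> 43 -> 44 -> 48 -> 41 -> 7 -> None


Step 1: curr=3, set curr.next=prev(None) | reversed so far: 3
Step 2: curr=38, set curr.next=prev(3) | reversed so far: 38 -> 3
Step 3: curr=43, set curr.next=prev(38) | reversed so far: 43 -> 38 -> 3
Step 4: curr=44, set curr.next=prev(43) | reversed so far: 44 -> 43 -> 38 -> 3
Step 5: curr=48, set curr.next=prev(44) | reversed so far: 48 -> 44 -> 43 -> 38 -> 3
Step 6: curr=41, set curr.next=prev(48) | reversed so far: 41 -> 48 -> 44 -> 43 -> 38 -> 3
Step 7: curr=7, set curr.next=prev(41) | reversed so far: 7 -> 41 -> 48 -> 44 -> 43 -> 38 -> 3

7 -> 41 -> 48 -> 44 -> 43 -> 38 -> 3 -> None


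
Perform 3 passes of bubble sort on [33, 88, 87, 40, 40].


Initial: [33, 88, 87, 40, 40]
Pass 1: [33, 87, 40, 40, 88] (3 swaps)
Pass 2: [33, 40, 40, 87, 88] (2 swaps)
Pass 3: [33, 40, 40, 87, 88] (0 swaps)

After 3 passes: [33, 40, 40, 87, 88]


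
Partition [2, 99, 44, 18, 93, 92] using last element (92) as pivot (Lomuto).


Pivot: 92
  2 <= 92: advance i (no swap)
  44 <= 92: swap -> [2, 44, 99, 18, 93, 92]
  18 <= 92: swap -> [2, 44, 18, 99, 93, 92]
Place pivot at 3: [2, 44, 18, 92, 93, 99]

Partitioned: [2, 44, 18, 92, 93, 99]


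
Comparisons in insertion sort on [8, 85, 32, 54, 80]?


Algorithm: insertion sort
Input: [8, 85, 32, 54, 80]
Sorted: [8, 32, 54, 80, 85]

7


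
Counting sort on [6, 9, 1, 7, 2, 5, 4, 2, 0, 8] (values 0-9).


Input: [6, 9, 1, 7, 2, 5, 4, 2, 0, 8]
Counts: [1, 1, 2, 0, 1, 1, 1, 1, 1, 1]

Sorted: [0, 1, 2, 2, 4, 5, 6, 7, 8, 9]


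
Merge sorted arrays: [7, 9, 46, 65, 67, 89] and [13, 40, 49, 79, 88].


Take 7 from A
Take 9 from A
Take 13 from B
Take 40 from B
Take 46 from A
Take 49 from B
Take 65 from A
Take 67 from A
Take 79 from B
Take 88 from B

Merged: [7, 9, 13, 40, 46, 49, 65, 67, 79, 88, 89]


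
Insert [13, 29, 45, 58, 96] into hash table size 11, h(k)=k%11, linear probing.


Insert 13: h=2 -> slot 2
Insert 29: h=7 -> slot 7
Insert 45: h=1 -> slot 1
Insert 58: h=3 -> slot 3
Insert 96: h=8 -> slot 8

Table: [None, 45, 13, 58, None, None, None, 29, 96, None, None]


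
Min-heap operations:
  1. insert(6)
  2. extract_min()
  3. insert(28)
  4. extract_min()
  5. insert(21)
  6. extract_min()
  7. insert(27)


insert(6) -> [6]
extract_min()->6, []
insert(28) -> [28]
extract_min()->28, []
insert(21) -> [21]
extract_min()->21, []
insert(27) -> [27]

Final heap: [27]


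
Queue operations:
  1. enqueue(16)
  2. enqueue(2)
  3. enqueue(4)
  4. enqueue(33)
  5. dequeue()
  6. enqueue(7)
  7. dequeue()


enqueue(16) -> [16]
enqueue(2) -> [16, 2]
enqueue(4) -> [16, 2, 4]
enqueue(33) -> [16, 2, 4, 33]
dequeue()->16, [2, 4, 33]
enqueue(7) -> [2, 4, 33, 7]
dequeue()->2, [4, 33, 7]

Final queue: [4, 33, 7]


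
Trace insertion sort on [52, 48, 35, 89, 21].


Initial: [52, 48, 35, 89, 21]
Insert 48: [48, 52, 35, 89, 21]
Insert 35: [35, 48, 52, 89, 21]
Insert 89: [35, 48, 52, 89, 21]
Insert 21: [21, 35, 48, 52, 89]

Sorted: [21, 35, 48, 52, 89]


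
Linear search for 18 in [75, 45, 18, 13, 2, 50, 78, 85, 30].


i=0: 75!=18
i=1: 45!=18
i=2: 18==18 found!

Found at 2, 3 comps


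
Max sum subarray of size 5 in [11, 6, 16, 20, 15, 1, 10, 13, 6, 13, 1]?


[0:5]: 68
[1:6]: 58
[2:7]: 62
[3:8]: 59
[4:9]: 45
[5:10]: 43
[6:11]: 43

Max: 68 at [0:5]


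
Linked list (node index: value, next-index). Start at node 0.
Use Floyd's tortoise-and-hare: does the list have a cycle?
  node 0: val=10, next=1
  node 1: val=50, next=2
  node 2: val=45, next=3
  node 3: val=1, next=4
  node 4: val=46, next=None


Floyd's tortoise (slow, +1) and hare (fast, +2):
  init: slow=0, fast=0
  step 1: slow=1, fast=2
  step 2: slow=2, fast=4
  step 3: fast -> None, no cycle

Cycle: no


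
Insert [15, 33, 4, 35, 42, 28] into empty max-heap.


Insert 15: [15]
Insert 33: [33, 15]
Insert 4: [33, 15, 4]
Insert 35: [35, 33, 4, 15]
Insert 42: [42, 35, 4, 15, 33]
Insert 28: [42, 35, 28, 15, 33, 4]

Final heap: [42, 35, 28, 15, 33, 4]


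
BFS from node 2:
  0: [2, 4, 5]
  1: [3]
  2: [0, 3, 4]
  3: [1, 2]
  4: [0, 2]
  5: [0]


Visit 2, enqueue [0, 3, 4]
Visit 0, enqueue [5]
Visit 3, enqueue [1]
Visit 4, enqueue []
Visit 5, enqueue []
Visit 1, enqueue []

BFS order: [2, 0, 3, 4, 5, 1]


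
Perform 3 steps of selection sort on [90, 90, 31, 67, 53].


Initial: [90, 90, 31, 67, 53]
Step 1: min=31 at 2
  Swap: [31, 90, 90, 67, 53]
Step 2: min=53 at 4
  Swap: [31, 53, 90, 67, 90]
Step 3: min=67 at 3
  Swap: [31, 53, 67, 90, 90]

After 3 steps: [31, 53, 67, 90, 90]


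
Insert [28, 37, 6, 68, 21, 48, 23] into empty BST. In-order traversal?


Insert 28: root
Insert 37: R from 28
Insert 6: L from 28
Insert 68: R from 28 -> R from 37
Insert 21: L from 28 -> R from 6
Insert 48: R from 28 -> R from 37 -> L from 68
Insert 23: L from 28 -> R from 6 -> R from 21

In-order: [6, 21, 23, 28, 37, 48, 68]


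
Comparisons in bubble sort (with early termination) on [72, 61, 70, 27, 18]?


Algorithm: bubble sort (with early termination)
Input: [72, 61, 70, 27, 18]
Sorted: [18, 27, 61, 70, 72]

10


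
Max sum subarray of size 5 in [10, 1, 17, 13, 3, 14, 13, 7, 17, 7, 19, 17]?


[0:5]: 44
[1:6]: 48
[2:7]: 60
[3:8]: 50
[4:9]: 54
[5:10]: 58
[6:11]: 63
[7:12]: 67

Max: 67 at [7:12]


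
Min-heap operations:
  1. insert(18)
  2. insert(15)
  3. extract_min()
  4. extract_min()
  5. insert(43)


insert(18) -> [18]
insert(15) -> [15, 18]
extract_min()->15, [18]
extract_min()->18, []
insert(43) -> [43]

Final heap: [43]


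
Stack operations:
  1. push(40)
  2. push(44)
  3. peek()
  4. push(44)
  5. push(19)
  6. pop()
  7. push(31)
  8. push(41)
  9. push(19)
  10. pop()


push(40) -> [40]
push(44) -> [40, 44]
peek()->44
push(44) -> [40, 44, 44]
push(19) -> [40, 44, 44, 19]
pop()->19, [40, 44, 44]
push(31) -> [40, 44, 44, 31]
push(41) -> [40, 44, 44, 31, 41]
push(19) -> [40, 44, 44, 31, 41, 19]
pop()->19, [40, 44, 44, 31, 41]

Final stack: [40, 44, 44, 31, 41]


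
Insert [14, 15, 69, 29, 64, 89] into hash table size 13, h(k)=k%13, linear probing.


Insert 14: h=1 -> slot 1
Insert 15: h=2 -> slot 2
Insert 69: h=4 -> slot 4
Insert 29: h=3 -> slot 3
Insert 64: h=12 -> slot 12
Insert 89: h=11 -> slot 11

Table: [None, 14, 15, 29, 69, None, None, None, None, None, None, 89, 64]


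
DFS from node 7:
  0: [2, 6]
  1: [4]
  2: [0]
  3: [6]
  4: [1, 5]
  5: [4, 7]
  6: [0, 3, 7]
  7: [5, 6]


Visit 7, push [6, 5]
Visit 5, push [4]
Visit 4, push [1]
Visit 1, push []
Visit 6, push [3, 0]
Visit 0, push [2]
Visit 2, push []
Visit 3, push []

DFS order: [7, 5, 4, 1, 6, 0, 2, 3]


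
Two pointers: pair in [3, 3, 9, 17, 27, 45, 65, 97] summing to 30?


lo=0(3)+hi=7(97)=100
lo=0(3)+hi=6(65)=68
lo=0(3)+hi=5(45)=48
lo=0(3)+hi=4(27)=30

Yes: 3+27=30


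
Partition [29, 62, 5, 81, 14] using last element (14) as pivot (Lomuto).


Pivot: 14
  5 <= 14: swap -> [5, 62, 29, 81, 14]
Place pivot at 1: [5, 14, 29, 81, 62]

Partitioned: [5, 14, 29, 81, 62]


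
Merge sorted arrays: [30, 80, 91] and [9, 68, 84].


Take 9 from B
Take 30 from A
Take 68 from B
Take 80 from A
Take 84 from B

Merged: [9, 30, 68, 80, 84, 91]


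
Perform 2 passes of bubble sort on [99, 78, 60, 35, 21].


Initial: [99, 78, 60, 35, 21]
Pass 1: [78, 60, 35, 21, 99] (4 swaps)
Pass 2: [60, 35, 21, 78, 99] (3 swaps)

After 2 passes: [60, 35, 21, 78, 99]


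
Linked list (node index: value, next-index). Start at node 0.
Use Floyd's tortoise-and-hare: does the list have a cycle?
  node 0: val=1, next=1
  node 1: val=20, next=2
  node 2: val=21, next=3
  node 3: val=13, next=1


Floyd's tortoise (slow, +1) and hare (fast, +2):
  init: slow=0, fast=0
  step 1: slow=1, fast=2
  step 2: slow=2, fast=1
  step 3: slow=3, fast=3
  slow == fast at node 3: cycle detected

Cycle: yes


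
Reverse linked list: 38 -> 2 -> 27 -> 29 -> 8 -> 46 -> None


Step 1: curr=38, set curr.next=prev(None) | reversed so far: 38
Step 2: curr=2, set curr.next=prev(38) | reversed so far: 2 -> 38
Step 3: curr=27, set curr.next=prev(2) | reversed so far: 27 -> 2 -> 38
Step 4: curr=29, set curr.next=prev(27) | reversed so far: 29 -> 27 -> 2 -> 38
Step 5: curr=8, set curr.next=prev(29) | reversed so far: 8 -> 29 -> 27 -> 2 -> 38
Step 6: curr=46, set curr.next=prev(8) | reversed so far: 46 -> 8 -> 29 -> 27 -> 2 -> 38

46 -> 8 -> 29 -> 27 -> 2 -> 38 -> None


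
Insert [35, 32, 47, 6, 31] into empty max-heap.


Insert 35: [35]
Insert 32: [35, 32]
Insert 47: [47, 32, 35]
Insert 6: [47, 32, 35, 6]
Insert 31: [47, 32, 35, 6, 31]

Final heap: [47, 32, 35, 6, 31]


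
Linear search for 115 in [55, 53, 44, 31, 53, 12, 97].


i=0: 55!=115
i=1: 53!=115
i=2: 44!=115
i=3: 31!=115
i=4: 53!=115
i=5: 12!=115
i=6: 97!=115

Not found, 7 comps


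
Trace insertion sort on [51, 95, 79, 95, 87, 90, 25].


Initial: [51, 95, 79, 95, 87, 90, 25]
Insert 95: [51, 95, 79, 95, 87, 90, 25]
Insert 79: [51, 79, 95, 95, 87, 90, 25]
Insert 95: [51, 79, 95, 95, 87, 90, 25]
Insert 87: [51, 79, 87, 95, 95, 90, 25]
Insert 90: [51, 79, 87, 90, 95, 95, 25]
Insert 25: [25, 51, 79, 87, 90, 95, 95]

Sorted: [25, 51, 79, 87, 90, 95, 95]


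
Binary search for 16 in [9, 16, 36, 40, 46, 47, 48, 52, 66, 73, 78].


Step 1: lo=0, hi=10, mid=5, val=47
Step 2: lo=0, hi=4, mid=2, val=36
Step 3: lo=0, hi=1, mid=0, val=9
Step 4: lo=1, hi=1, mid=1, val=16

Found at index 1


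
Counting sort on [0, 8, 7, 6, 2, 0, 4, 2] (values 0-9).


Input: [0, 8, 7, 6, 2, 0, 4, 2]
Counts: [2, 0, 2, 0, 1, 0, 1, 1, 1, 0]

Sorted: [0, 0, 2, 2, 4, 6, 7, 8]


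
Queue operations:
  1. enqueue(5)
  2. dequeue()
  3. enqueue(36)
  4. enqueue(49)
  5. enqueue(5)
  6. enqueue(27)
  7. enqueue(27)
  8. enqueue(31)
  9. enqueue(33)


enqueue(5) -> [5]
dequeue()->5, []
enqueue(36) -> [36]
enqueue(49) -> [36, 49]
enqueue(5) -> [36, 49, 5]
enqueue(27) -> [36, 49, 5, 27]
enqueue(27) -> [36, 49, 5, 27, 27]
enqueue(31) -> [36, 49, 5, 27, 27, 31]
enqueue(33) -> [36, 49, 5, 27, 27, 31, 33]

Final queue: [36, 49, 5, 27, 27, 31, 33]


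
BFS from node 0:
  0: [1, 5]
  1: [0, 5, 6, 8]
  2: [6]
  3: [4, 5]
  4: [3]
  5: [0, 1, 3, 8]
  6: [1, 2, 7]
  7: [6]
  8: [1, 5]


Visit 0, enqueue [1, 5]
Visit 1, enqueue [6, 8]
Visit 5, enqueue [3]
Visit 6, enqueue [2, 7]
Visit 8, enqueue []
Visit 3, enqueue [4]
Visit 2, enqueue []
Visit 7, enqueue []
Visit 4, enqueue []

BFS order: [0, 1, 5, 6, 8, 3, 2, 7, 4]


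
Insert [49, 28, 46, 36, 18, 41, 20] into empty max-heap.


Insert 49: [49]
Insert 28: [49, 28]
Insert 46: [49, 28, 46]
Insert 36: [49, 36, 46, 28]
Insert 18: [49, 36, 46, 28, 18]
Insert 41: [49, 36, 46, 28, 18, 41]
Insert 20: [49, 36, 46, 28, 18, 41, 20]

Final heap: [49, 36, 46, 28, 18, 41, 20]


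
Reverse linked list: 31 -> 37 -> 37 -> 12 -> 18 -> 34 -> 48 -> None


Step 1: curr=31, set curr.next=prev(None) | reversed so far: 31
Step 2: curr=37, set curr.next=prev(31) | reversed so far: 37 -> 31
Step 3: curr=37, set curr.next=prev(37) | reversed so far: 37 -> 37 -> 31
Step 4: curr=12, set curr.next=prev(37) | reversed so far: 12 -> 37 -> 37 -> 31
Step 5: curr=18, set curr.next=prev(12) | reversed so far: 18 -> 12 -> 37 -> 37 -> 31
Step 6: curr=34, set curr.next=prev(18) | reversed so far: 34 -> 18 -> 12 -> 37 -> 37 -> 31
Step 7: curr=48, set curr.next=prev(34) | reversed so far: 48 -> 34 -> 18 -> 12 -> 37 -> 37 -> 31

48 -> 34 -> 18 -> 12 -> 37 -> 37 -> 31 -> None


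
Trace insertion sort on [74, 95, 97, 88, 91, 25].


Initial: [74, 95, 97, 88, 91, 25]
Insert 95: [74, 95, 97, 88, 91, 25]
Insert 97: [74, 95, 97, 88, 91, 25]
Insert 88: [74, 88, 95, 97, 91, 25]
Insert 91: [74, 88, 91, 95, 97, 25]
Insert 25: [25, 74, 88, 91, 95, 97]

Sorted: [25, 74, 88, 91, 95, 97]


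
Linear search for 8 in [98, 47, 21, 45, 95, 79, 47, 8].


i=0: 98!=8
i=1: 47!=8
i=2: 21!=8
i=3: 45!=8
i=4: 95!=8
i=5: 79!=8
i=6: 47!=8
i=7: 8==8 found!

Found at 7, 8 comps


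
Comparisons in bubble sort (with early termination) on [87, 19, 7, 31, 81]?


Algorithm: bubble sort (with early termination)
Input: [87, 19, 7, 31, 81]
Sorted: [7, 19, 31, 81, 87]

9


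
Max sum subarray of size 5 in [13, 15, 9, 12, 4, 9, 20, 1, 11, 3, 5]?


[0:5]: 53
[1:6]: 49
[2:7]: 54
[3:8]: 46
[4:9]: 45
[5:10]: 44
[6:11]: 40

Max: 54 at [2:7]


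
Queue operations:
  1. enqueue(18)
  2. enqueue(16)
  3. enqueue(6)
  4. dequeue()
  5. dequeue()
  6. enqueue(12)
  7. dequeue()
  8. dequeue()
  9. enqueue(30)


enqueue(18) -> [18]
enqueue(16) -> [18, 16]
enqueue(6) -> [18, 16, 6]
dequeue()->18, [16, 6]
dequeue()->16, [6]
enqueue(12) -> [6, 12]
dequeue()->6, [12]
dequeue()->12, []
enqueue(30) -> [30]

Final queue: [30]


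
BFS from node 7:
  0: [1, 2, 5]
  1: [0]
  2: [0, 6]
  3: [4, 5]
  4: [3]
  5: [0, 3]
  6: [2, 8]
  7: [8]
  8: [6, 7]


Visit 7, enqueue [8]
Visit 8, enqueue [6]
Visit 6, enqueue [2]
Visit 2, enqueue [0]
Visit 0, enqueue [1, 5]
Visit 1, enqueue []
Visit 5, enqueue [3]
Visit 3, enqueue [4]
Visit 4, enqueue []

BFS order: [7, 8, 6, 2, 0, 1, 5, 3, 4]


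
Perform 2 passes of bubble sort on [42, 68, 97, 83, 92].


Initial: [42, 68, 97, 83, 92]
Pass 1: [42, 68, 83, 92, 97] (2 swaps)
Pass 2: [42, 68, 83, 92, 97] (0 swaps)

After 2 passes: [42, 68, 83, 92, 97]


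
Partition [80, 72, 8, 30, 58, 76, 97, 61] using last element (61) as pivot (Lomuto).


Pivot: 61
  8 <= 61: swap -> [8, 72, 80, 30, 58, 76, 97, 61]
  30 <= 61: swap -> [8, 30, 80, 72, 58, 76, 97, 61]
  58 <= 61: swap -> [8, 30, 58, 72, 80, 76, 97, 61]
Place pivot at 3: [8, 30, 58, 61, 80, 76, 97, 72]

Partitioned: [8, 30, 58, 61, 80, 76, 97, 72]


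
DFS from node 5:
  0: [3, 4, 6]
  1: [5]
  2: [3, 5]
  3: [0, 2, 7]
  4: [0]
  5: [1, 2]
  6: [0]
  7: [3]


Visit 5, push [2, 1]
Visit 1, push []
Visit 2, push [3]
Visit 3, push [7, 0]
Visit 0, push [6, 4]
Visit 4, push []
Visit 6, push []
Visit 7, push []

DFS order: [5, 1, 2, 3, 0, 4, 6, 7]


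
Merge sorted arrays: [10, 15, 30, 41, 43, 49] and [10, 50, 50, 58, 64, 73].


Take 10 from A
Take 10 from B
Take 15 from A
Take 30 from A
Take 41 from A
Take 43 from A
Take 49 from A

Merged: [10, 10, 15, 30, 41, 43, 49, 50, 50, 58, 64, 73]


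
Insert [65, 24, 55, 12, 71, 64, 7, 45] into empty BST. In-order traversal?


Insert 65: root
Insert 24: L from 65
Insert 55: L from 65 -> R from 24
Insert 12: L from 65 -> L from 24
Insert 71: R from 65
Insert 64: L from 65 -> R from 24 -> R from 55
Insert 7: L from 65 -> L from 24 -> L from 12
Insert 45: L from 65 -> R from 24 -> L from 55

In-order: [7, 12, 24, 45, 55, 64, 65, 71]


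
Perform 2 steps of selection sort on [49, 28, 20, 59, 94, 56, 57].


Initial: [49, 28, 20, 59, 94, 56, 57]
Step 1: min=20 at 2
  Swap: [20, 28, 49, 59, 94, 56, 57]
Step 2: min=28 at 1
  Swap: [20, 28, 49, 59, 94, 56, 57]

After 2 steps: [20, 28, 49, 59, 94, 56, 57]


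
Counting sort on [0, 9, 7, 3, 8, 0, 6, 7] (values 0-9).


Input: [0, 9, 7, 3, 8, 0, 6, 7]
Counts: [2, 0, 0, 1, 0, 0, 1, 2, 1, 1]

Sorted: [0, 0, 3, 6, 7, 7, 8, 9]


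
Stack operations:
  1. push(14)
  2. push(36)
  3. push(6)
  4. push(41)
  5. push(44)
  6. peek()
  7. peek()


push(14) -> [14]
push(36) -> [14, 36]
push(6) -> [14, 36, 6]
push(41) -> [14, 36, 6, 41]
push(44) -> [14, 36, 6, 41, 44]
peek()->44
peek()->44

Final stack: [14, 36, 6, 41, 44]


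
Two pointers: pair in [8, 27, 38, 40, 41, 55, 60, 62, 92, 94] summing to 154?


lo=0(8)+hi=9(94)=102
lo=1(27)+hi=9(94)=121
lo=2(38)+hi=9(94)=132
lo=3(40)+hi=9(94)=134
lo=4(41)+hi=9(94)=135
lo=5(55)+hi=9(94)=149
lo=6(60)+hi=9(94)=154

Yes: 60+94=154


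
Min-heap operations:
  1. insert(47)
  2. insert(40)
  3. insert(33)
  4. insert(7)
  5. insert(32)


insert(47) -> [47]
insert(40) -> [40, 47]
insert(33) -> [33, 47, 40]
insert(7) -> [7, 33, 40, 47]
insert(32) -> [7, 32, 40, 47, 33]

Final heap: [7, 32, 40, 47, 33]


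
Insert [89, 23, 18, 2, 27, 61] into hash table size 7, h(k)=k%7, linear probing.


Insert 89: h=5 -> slot 5
Insert 23: h=2 -> slot 2
Insert 18: h=4 -> slot 4
Insert 2: h=2, 1 probes -> slot 3
Insert 27: h=6 -> slot 6
Insert 61: h=5, 2 probes -> slot 0

Table: [61, None, 23, 2, 18, 89, 27]


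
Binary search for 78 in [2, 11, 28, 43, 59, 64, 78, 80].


Step 1: lo=0, hi=7, mid=3, val=43
Step 2: lo=4, hi=7, mid=5, val=64
Step 3: lo=6, hi=7, mid=6, val=78

Found at index 6


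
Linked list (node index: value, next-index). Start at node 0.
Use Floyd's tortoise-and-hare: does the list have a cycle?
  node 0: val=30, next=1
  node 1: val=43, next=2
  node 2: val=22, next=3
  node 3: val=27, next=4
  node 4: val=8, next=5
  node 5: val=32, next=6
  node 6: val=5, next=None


Floyd's tortoise (slow, +1) and hare (fast, +2):
  init: slow=0, fast=0
  step 1: slow=1, fast=2
  step 2: slow=2, fast=4
  step 3: slow=3, fast=6
  step 4: fast -> None, no cycle

Cycle: no


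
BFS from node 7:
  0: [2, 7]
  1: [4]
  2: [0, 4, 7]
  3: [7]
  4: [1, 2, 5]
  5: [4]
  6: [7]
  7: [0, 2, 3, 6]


Visit 7, enqueue [0, 2, 3, 6]
Visit 0, enqueue []
Visit 2, enqueue [4]
Visit 3, enqueue []
Visit 6, enqueue []
Visit 4, enqueue [1, 5]
Visit 1, enqueue []
Visit 5, enqueue []

BFS order: [7, 0, 2, 3, 6, 4, 1, 5]


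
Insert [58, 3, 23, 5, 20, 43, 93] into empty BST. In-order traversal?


Insert 58: root
Insert 3: L from 58
Insert 23: L from 58 -> R from 3
Insert 5: L from 58 -> R from 3 -> L from 23
Insert 20: L from 58 -> R from 3 -> L from 23 -> R from 5
Insert 43: L from 58 -> R from 3 -> R from 23
Insert 93: R from 58

In-order: [3, 5, 20, 23, 43, 58, 93]


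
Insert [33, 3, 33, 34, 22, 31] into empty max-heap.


Insert 33: [33]
Insert 3: [33, 3]
Insert 33: [33, 3, 33]
Insert 34: [34, 33, 33, 3]
Insert 22: [34, 33, 33, 3, 22]
Insert 31: [34, 33, 33, 3, 22, 31]

Final heap: [34, 33, 33, 3, 22, 31]


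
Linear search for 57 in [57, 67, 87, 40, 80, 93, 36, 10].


i=0: 57==57 found!

Found at 0, 1 comps


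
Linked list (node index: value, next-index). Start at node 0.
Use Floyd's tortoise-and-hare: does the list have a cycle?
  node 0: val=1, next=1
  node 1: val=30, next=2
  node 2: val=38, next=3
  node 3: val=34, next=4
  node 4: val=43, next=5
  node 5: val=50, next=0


Floyd's tortoise (slow, +1) and hare (fast, +2):
  init: slow=0, fast=0
  step 1: slow=1, fast=2
  step 2: slow=2, fast=4
  step 3: slow=3, fast=0
  step 4: slow=4, fast=2
  step 5: slow=5, fast=4
  step 6: slow=0, fast=0
  slow == fast at node 0: cycle detected

Cycle: yes


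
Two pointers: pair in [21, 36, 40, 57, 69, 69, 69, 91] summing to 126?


lo=0(21)+hi=7(91)=112
lo=1(36)+hi=7(91)=127
lo=1(36)+hi=6(69)=105
lo=2(40)+hi=6(69)=109
lo=3(57)+hi=6(69)=126

Yes: 57+69=126


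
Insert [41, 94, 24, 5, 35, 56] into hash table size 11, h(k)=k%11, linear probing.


Insert 41: h=8 -> slot 8
Insert 94: h=6 -> slot 6
Insert 24: h=2 -> slot 2
Insert 5: h=5 -> slot 5
Insert 35: h=2, 1 probes -> slot 3
Insert 56: h=1 -> slot 1

Table: [None, 56, 24, 35, None, 5, 94, None, 41, None, None]


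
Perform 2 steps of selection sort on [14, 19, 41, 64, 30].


Initial: [14, 19, 41, 64, 30]
Step 1: min=14 at 0
  Swap: [14, 19, 41, 64, 30]
Step 2: min=19 at 1
  Swap: [14, 19, 41, 64, 30]

After 2 steps: [14, 19, 41, 64, 30]


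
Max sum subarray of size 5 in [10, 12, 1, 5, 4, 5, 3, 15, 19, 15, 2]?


[0:5]: 32
[1:6]: 27
[2:7]: 18
[3:8]: 32
[4:9]: 46
[5:10]: 57
[6:11]: 54

Max: 57 at [5:10]


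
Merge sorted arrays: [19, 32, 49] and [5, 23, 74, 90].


Take 5 from B
Take 19 from A
Take 23 from B
Take 32 from A
Take 49 from A

Merged: [5, 19, 23, 32, 49, 74, 90]


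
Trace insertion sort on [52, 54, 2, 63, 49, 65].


Initial: [52, 54, 2, 63, 49, 65]
Insert 54: [52, 54, 2, 63, 49, 65]
Insert 2: [2, 52, 54, 63, 49, 65]
Insert 63: [2, 52, 54, 63, 49, 65]
Insert 49: [2, 49, 52, 54, 63, 65]
Insert 65: [2, 49, 52, 54, 63, 65]

Sorted: [2, 49, 52, 54, 63, 65]


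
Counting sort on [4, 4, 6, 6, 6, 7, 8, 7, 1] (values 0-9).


Input: [4, 4, 6, 6, 6, 7, 8, 7, 1]
Counts: [0, 1, 0, 0, 2, 0, 3, 2, 1, 0]

Sorted: [1, 4, 4, 6, 6, 6, 7, 7, 8]


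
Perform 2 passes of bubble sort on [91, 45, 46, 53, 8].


Initial: [91, 45, 46, 53, 8]
Pass 1: [45, 46, 53, 8, 91] (4 swaps)
Pass 2: [45, 46, 8, 53, 91] (1 swaps)

After 2 passes: [45, 46, 8, 53, 91]


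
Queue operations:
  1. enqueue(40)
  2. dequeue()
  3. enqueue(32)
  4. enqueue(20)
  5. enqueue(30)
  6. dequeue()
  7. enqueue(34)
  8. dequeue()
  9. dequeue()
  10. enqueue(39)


enqueue(40) -> [40]
dequeue()->40, []
enqueue(32) -> [32]
enqueue(20) -> [32, 20]
enqueue(30) -> [32, 20, 30]
dequeue()->32, [20, 30]
enqueue(34) -> [20, 30, 34]
dequeue()->20, [30, 34]
dequeue()->30, [34]
enqueue(39) -> [34, 39]

Final queue: [34, 39]


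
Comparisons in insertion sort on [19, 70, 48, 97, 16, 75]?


Algorithm: insertion sort
Input: [19, 70, 48, 97, 16, 75]
Sorted: [16, 19, 48, 70, 75, 97]

10


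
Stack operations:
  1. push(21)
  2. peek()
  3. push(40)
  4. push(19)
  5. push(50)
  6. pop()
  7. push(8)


push(21) -> [21]
peek()->21
push(40) -> [21, 40]
push(19) -> [21, 40, 19]
push(50) -> [21, 40, 19, 50]
pop()->50, [21, 40, 19]
push(8) -> [21, 40, 19, 8]

Final stack: [21, 40, 19, 8]


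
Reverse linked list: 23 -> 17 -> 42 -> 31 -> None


Step 1: curr=23, set curr.next=prev(None) | reversed so far: 23
Step 2: curr=17, set curr.next=prev(23) | reversed so far: 17 -> 23
Step 3: curr=42, set curr.next=prev(17) | reversed so far: 42 -> 17 -> 23
Step 4: curr=31, set curr.next=prev(42) | reversed so far: 31 -> 42 -> 17 -> 23

31 -> 42 -> 17 -> 23 -> None


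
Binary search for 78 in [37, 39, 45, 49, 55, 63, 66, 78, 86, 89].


Step 1: lo=0, hi=9, mid=4, val=55
Step 2: lo=5, hi=9, mid=7, val=78

Found at index 7


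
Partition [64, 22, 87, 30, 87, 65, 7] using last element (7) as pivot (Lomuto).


Pivot: 7
Place pivot at 0: [7, 22, 87, 30, 87, 65, 64]

Partitioned: [7, 22, 87, 30, 87, 65, 64]


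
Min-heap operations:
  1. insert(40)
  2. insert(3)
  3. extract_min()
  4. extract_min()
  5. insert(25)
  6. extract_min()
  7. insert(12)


insert(40) -> [40]
insert(3) -> [3, 40]
extract_min()->3, [40]
extract_min()->40, []
insert(25) -> [25]
extract_min()->25, []
insert(12) -> [12]

Final heap: [12]


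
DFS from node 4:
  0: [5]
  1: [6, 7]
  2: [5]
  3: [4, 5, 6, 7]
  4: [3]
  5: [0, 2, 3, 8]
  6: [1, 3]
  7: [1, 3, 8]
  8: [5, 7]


Visit 4, push [3]
Visit 3, push [7, 6, 5]
Visit 5, push [8, 2, 0]
Visit 0, push []
Visit 2, push []
Visit 8, push [7]
Visit 7, push [1]
Visit 1, push [6]
Visit 6, push []

DFS order: [4, 3, 5, 0, 2, 8, 7, 1, 6]


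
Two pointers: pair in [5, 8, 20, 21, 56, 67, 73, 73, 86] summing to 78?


lo=0(5)+hi=8(86)=91
lo=0(5)+hi=7(73)=78

Yes: 5+73=78


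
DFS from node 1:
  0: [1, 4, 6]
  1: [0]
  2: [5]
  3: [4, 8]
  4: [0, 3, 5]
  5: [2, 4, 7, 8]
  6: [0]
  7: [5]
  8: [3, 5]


Visit 1, push [0]
Visit 0, push [6, 4]
Visit 4, push [5, 3]
Visit 3, push [8]
Visit 8, push [5]
Visit 5, push [7, 2]
Visit 2, push []
Visit 7, push []
Visit 6, push []

DFS order: [1, 0, 4, 3, 8, 5, 2, 7, 6]


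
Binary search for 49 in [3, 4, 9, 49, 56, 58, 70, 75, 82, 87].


Step 1: lo=0, hi=9, mid=4, val=56
Step 2: lo=0, hi=3, mid=1, val=4
Step 3: lo=2, hi=3, mid=2, val=9
Step 4: lo=3, hi=3, mid=3, val=49

Found at index 3


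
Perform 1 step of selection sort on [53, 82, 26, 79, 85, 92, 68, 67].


Initial: [53, 82, 26, 79, 85, 92, 68, 67]
Step 1: min=26 at 2
  Swap: [26, 82, 53, 79, 85, 92, 68, 67]

After 1 step: [26, 82, 53, 79, 85, 92, 68, 67]


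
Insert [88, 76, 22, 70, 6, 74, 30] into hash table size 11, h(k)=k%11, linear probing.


Insert 88: h=0 -> slot 0
Insert 76: h=10 -> slot 10
Insert 22: h=0, 1 probes -> slot 1
Insert 70: h=4 -> slot 4
Insert 6: h=6 -> slot 6
Insert 74: h=8 -> slot 8
Insert 30: h=8, 1 probes -> slot 9

Table: [88, 22, None, None, 70, None, 6, None, 74, 30, 76]


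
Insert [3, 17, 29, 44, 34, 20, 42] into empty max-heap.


Insert 3: [3]
Insert 17: [17, 3]
Insert 29: [29, 3, 17]
Insert 44: [44, 29, 17, 3]
Insert 34: [44, 34, 17, 3, 29]
Insert 20: [44, 34, 20, 3, 29, 17]
Insert 42: [44, 34, 42, 3, 29, 17, 20]

Final heap: [44, 34, 42, 3, 29, 17, 20]


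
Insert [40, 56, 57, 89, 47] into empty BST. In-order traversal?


Insert 40: root
Insert 56: R from 40
Insert 57: R from 40 -> R from 56
Insert 89: R from 40 -> R from 56 -> R from 57
Insert 47: R from 40 -> L from 56

In-order: [40, 47, 56, 57, 89]


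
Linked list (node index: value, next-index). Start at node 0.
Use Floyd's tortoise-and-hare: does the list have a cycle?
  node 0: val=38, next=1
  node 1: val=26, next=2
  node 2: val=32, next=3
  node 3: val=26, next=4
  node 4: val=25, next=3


Floyd's tortoise (slow, +1) and hare (fast, +2):
  init: slow=0, fast=0
  step 1: slow=1, fast=2
  step 2: slow=2, fast=4
  step 3: slow=3, fast=4
  step 4: slow=4, fast=4
  slow == fast at node 4: cycle detected

Cycle: yes


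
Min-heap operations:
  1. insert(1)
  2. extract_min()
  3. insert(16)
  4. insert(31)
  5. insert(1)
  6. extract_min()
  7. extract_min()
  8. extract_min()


insert(1) -> [1]
extract_min()->1, []
insert(16) -> [16]
insert(31) -> [16, 31]
insert(1) -> [1, 31, 16]
extract_min()->1, [16, 31]
extract_min()->16, [31]
extract_min()->31, []

Final heap: []


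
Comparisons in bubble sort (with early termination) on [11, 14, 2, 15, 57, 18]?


Algorithm: bubble sort (with early termination)
Input: [11, 14, 2, 15, 57, 18]
Sorted: [2, 11, 14, 15, 18, 57]

12


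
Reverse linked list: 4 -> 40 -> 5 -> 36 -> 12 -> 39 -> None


Step 1: curr=4, set curr.next=prev(None) | reversed so far: 4
Step 2: curr=40, set curr.next=prev(4) | reversed so far: 40 -> 4
Step 3: curr=5, set curr.next=prev(40) | reversed so far: 5 -> 40 -> 4
Step 4: curr=36, set curr.next=prev(5) | reversed so far: 36 -> 5 -> 40 -> 4
Step 5: curr=12, set curr.next=prev(36) | reversed so far: 12 -> 36 -> 5 -> 40 -> 4
Step 6: curr=39, set curr.next=prev(12) | reversed so far: 39 -> 12 -> 36 -> 5 -> 40 -> 4

39 -> 12 -> 36 -> 5 -> 40 -> 4 -> None


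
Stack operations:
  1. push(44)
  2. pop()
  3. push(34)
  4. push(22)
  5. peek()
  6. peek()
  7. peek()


push(44) -> [44]
pop()->44, []
push(34) -> [34]
push(22) -> [34, 22]
peek()->22
peek()->22
peek()->22

Final stack: [34, 22]


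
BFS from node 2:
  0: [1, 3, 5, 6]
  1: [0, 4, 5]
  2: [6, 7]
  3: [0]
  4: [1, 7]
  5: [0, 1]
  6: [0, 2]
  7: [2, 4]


Visit 2, enqueue [6, 7]
Visit 6, enqueue [0]
Visit 7, enqueue [4]
Visit 0, enqueue [1, 3, 5]
Visit 4, enqueue []
Visit 1, enqueue []
Visit 3, enqueue []
Visit 5, enqueue []

BFS order: [2, 6, 7, 0, 4, 1, 3, 5]
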